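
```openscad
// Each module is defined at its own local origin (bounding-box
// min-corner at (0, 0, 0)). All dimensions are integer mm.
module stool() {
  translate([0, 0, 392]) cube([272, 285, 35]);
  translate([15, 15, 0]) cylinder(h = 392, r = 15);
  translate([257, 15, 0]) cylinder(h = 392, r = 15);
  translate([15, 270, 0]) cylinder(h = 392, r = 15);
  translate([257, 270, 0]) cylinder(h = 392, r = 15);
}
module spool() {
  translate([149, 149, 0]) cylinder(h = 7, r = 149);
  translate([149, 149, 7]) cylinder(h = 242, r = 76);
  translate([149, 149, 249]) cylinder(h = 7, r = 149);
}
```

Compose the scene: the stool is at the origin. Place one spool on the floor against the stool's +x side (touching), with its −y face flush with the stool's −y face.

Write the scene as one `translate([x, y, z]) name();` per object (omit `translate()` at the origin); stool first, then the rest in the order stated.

stool();
translate([272, 0, 0]) spool();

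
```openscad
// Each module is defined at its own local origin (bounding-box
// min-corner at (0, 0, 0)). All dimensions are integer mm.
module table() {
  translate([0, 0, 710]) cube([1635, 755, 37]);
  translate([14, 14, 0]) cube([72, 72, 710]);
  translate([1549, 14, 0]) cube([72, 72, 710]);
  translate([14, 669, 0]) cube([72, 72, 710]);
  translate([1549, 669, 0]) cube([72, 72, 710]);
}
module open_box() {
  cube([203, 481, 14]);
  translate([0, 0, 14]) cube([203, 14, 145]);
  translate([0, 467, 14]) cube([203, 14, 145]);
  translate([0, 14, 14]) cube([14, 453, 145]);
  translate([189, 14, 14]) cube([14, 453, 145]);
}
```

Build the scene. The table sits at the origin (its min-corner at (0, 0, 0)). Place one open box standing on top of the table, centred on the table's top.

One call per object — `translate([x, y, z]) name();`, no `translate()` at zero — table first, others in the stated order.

table();
translate([716, 137, 747]) open_box();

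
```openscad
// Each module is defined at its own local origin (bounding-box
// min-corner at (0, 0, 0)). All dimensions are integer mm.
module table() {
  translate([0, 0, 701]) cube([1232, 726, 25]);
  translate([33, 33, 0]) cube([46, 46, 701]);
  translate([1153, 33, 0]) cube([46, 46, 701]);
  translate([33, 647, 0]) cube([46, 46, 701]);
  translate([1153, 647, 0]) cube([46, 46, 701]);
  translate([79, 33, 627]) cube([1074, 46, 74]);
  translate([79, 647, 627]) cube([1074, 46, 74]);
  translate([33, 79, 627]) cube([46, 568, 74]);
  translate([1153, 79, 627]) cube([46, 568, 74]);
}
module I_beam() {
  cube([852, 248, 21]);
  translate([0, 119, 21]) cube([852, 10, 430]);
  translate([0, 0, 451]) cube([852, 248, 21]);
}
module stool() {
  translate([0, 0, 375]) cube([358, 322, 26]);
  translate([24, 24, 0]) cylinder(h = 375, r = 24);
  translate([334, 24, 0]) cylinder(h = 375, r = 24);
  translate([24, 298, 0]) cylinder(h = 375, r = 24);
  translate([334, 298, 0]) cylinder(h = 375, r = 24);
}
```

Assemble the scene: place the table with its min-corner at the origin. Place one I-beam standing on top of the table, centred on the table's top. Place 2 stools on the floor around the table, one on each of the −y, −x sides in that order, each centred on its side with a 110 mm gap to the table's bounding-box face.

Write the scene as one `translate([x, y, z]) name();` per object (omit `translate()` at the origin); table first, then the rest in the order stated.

table();
translate([190, 239, 726]) I_beam();
translate([437, -432, 0]) stool();
translate([-468, 202, 0]) stool();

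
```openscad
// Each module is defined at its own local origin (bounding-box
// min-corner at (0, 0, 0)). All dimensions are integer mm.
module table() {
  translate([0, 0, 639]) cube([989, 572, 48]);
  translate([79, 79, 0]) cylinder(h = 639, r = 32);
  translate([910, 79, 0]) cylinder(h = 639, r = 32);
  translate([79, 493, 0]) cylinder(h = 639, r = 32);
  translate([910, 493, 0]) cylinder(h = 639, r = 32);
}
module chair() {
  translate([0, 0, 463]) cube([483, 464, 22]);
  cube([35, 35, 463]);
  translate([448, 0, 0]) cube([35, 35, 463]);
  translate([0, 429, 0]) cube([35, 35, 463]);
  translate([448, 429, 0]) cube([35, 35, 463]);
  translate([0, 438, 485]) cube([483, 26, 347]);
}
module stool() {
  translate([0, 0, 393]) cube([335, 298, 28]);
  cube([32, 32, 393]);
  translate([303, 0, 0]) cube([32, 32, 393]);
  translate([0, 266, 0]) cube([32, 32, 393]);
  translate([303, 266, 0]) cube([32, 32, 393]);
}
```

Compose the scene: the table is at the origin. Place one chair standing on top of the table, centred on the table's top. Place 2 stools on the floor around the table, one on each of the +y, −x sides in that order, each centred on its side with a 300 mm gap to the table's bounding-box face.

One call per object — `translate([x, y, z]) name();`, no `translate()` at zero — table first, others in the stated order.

table();
translate([253, 54, 687]) chair();
translate([327, 872, 0]) stool();
translate([-635, 137, 0]) stool();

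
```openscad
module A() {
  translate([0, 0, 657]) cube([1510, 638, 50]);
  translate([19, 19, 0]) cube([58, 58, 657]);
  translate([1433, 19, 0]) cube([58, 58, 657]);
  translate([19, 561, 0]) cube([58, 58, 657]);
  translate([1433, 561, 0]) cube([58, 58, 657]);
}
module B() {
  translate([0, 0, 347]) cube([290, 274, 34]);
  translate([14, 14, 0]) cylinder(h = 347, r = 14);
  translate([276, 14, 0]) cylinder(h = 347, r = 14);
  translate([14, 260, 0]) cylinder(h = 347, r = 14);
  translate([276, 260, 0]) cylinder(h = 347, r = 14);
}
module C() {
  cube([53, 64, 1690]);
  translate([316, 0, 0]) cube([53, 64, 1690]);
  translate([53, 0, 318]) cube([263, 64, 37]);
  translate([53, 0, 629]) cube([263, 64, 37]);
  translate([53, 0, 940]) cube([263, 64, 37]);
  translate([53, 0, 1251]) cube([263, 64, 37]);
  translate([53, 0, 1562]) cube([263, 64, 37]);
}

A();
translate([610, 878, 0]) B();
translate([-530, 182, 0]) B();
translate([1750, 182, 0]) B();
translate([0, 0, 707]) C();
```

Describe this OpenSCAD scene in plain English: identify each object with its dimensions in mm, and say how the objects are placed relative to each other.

A is a table with a 1510×638 mm rectangular top, 50 mm thick, top surface at z = 707 mm, supported by four 58×58 mm square legs, each inset 19 mm from the nearest pair of top edges, running from the floor.

B is a four-legged stool. The seat is 290×274 mm, 34 mm thick, top at z = 381 mm. It stands on four round legs, each 28 mm in diameter, from z = 0 to the seat underside, each leg's axis is inset half a diameter from the nearest pair of seat edges (so the leg's bounding box is flush with the corner).

C is a straight ladder. Two 53×64 mm vertical rails, 1690 mm tall, stand 369 mm apart (outside-to-outside) with their front faces coplanar on the −y side. 5 rungs, each 64 mm deep and 37 mm tall, span between the inner faces of the rails, front faces flush with the rails. The lowest rung's underside is at z = 318 mm and rungs are spaced 311 mm apart (underside to underside).

Three stools sit around the table at the +y, −x, +x sides. The ladder is on top of the table.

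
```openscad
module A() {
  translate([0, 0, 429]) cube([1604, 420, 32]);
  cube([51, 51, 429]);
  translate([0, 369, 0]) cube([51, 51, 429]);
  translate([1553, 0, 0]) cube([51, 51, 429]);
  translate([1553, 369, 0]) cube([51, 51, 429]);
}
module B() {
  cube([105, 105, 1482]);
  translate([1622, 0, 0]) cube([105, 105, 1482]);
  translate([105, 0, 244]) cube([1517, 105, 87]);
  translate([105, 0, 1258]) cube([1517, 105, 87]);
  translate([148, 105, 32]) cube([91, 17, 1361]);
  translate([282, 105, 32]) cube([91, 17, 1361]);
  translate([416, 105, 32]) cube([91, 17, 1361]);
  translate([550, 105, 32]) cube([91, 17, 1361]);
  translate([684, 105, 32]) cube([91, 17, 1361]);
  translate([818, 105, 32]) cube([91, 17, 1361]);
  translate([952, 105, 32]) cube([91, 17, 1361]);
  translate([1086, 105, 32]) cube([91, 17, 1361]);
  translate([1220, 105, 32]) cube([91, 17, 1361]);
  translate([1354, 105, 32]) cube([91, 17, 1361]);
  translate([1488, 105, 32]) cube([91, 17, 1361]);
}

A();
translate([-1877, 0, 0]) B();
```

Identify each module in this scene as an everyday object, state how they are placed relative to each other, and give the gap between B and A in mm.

A is a bench. B is a fence section. The fence section is on the floor beside the bench on its −x side. The gap between the fence section and the bench is 150 mm.

The fence section's nearest face is 150 mm from the bench's −x face.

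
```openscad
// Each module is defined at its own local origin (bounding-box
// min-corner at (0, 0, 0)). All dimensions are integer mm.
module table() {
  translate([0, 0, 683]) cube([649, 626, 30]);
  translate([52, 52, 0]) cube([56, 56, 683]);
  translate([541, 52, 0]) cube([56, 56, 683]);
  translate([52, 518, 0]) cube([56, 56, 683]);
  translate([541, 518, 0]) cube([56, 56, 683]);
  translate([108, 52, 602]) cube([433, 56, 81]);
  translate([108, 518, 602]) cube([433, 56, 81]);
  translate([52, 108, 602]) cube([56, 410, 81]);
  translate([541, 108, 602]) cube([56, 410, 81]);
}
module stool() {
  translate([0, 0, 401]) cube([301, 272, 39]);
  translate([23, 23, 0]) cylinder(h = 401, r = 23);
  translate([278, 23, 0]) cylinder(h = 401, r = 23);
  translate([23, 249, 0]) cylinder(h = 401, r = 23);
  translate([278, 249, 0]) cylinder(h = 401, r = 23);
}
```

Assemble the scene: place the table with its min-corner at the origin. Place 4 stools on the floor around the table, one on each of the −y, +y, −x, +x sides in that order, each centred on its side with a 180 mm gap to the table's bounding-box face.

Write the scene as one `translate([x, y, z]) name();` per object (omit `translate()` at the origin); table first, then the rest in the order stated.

table();
translate([174, -452, 0]) stool();
translate([174, 806, 0]) stool();
translate([-481, 177, 0]) stool();
translate([829, 177, 0]) stool();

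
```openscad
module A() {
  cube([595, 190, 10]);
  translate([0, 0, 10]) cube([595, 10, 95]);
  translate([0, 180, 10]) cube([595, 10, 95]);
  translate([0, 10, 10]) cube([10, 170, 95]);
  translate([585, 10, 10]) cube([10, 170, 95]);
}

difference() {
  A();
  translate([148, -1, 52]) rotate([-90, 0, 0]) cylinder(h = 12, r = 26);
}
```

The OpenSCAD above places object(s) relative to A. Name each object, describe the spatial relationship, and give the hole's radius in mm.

The subtracted cylinder has r = 26 mm.

A is an open box. The open box has a circular hole through its front wall. The hole's radius is 26 mm.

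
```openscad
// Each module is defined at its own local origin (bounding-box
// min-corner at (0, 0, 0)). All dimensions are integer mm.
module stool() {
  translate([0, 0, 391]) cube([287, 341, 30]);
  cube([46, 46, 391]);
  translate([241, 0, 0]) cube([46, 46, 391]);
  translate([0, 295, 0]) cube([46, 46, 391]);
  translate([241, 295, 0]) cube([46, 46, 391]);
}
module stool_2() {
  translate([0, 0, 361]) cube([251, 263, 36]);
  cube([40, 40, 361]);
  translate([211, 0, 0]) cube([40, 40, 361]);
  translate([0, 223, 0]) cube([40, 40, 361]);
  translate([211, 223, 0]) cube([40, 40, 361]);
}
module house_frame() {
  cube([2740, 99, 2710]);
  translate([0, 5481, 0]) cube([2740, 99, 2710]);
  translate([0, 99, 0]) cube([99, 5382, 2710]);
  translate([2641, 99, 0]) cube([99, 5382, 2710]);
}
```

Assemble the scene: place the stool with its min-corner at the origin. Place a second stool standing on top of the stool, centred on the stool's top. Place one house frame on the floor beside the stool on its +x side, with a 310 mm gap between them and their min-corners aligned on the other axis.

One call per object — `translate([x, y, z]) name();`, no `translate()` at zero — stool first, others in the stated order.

stool();
translate([18, 39, 421]) stool_2();
translate([597, 0, 0]) house_frame();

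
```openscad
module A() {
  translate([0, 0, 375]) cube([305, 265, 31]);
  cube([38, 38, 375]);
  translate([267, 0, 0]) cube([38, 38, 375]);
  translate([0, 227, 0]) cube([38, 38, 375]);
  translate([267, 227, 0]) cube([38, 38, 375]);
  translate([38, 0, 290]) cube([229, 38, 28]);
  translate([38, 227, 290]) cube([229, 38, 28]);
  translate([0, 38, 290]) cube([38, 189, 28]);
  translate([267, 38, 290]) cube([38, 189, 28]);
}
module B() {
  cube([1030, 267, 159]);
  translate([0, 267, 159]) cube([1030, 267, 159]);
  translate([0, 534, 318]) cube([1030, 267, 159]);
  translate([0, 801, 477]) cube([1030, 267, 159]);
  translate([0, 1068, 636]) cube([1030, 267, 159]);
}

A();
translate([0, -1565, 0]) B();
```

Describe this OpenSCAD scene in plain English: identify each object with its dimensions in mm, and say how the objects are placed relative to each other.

A is a four-legged stool. The seat is a 305×265×31 mm slab whose top surface is at z = 406 mm; four square legs, each 38×38 mm in cross-section, run from the floor (z = 0) to the underside of the seat, each flush with a corner of the seat. Four stretchers, 38 mm wide and 28 mm tall, connect adjacent legs with their undersides at z = 290 mm, each running between the inner faces of the legs it joins and aligned with the legs' outer faces on the other axis.

B is a straight staircase of 5 solid steps. Each step is 1030 mm wide (x), 267 mm deep (y, the going) and 159 mm tall (the rise). The first step rests on the floor; each subsequent step sits one going further in +y and one rise higher in +z, directly behind and above the previous step with no overlap.

The staircase is on the floor beside the stool on its −y side.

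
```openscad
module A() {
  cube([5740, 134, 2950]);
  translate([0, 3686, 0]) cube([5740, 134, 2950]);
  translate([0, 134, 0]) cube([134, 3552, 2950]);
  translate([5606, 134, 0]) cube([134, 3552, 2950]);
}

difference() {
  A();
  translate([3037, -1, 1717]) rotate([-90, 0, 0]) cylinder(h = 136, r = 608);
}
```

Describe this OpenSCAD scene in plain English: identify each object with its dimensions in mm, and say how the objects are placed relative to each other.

A is a box-shaped house frame (walls only): outside footprint 5740×3820 mm, wall height 2950 mm, wall thickness 134 mm. The two y-facing walls run the full x-width; the two x-facing walls fit between the inner faces of the y-facing walls.

The house frame has a circular hole of radius 608 mm through its front wall, centred at (x = 3037, z = 1717).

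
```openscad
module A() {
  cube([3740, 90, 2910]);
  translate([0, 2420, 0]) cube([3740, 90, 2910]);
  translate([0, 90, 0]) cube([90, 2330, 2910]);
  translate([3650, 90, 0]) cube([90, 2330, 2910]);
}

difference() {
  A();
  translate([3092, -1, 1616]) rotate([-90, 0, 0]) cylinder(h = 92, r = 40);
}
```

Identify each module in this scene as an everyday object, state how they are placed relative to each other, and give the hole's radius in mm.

The subtracted cylinder has r = 40 mm.

A is a house frame. The house frame has a circular hole through its front wall. The hole's radius is 40 mm.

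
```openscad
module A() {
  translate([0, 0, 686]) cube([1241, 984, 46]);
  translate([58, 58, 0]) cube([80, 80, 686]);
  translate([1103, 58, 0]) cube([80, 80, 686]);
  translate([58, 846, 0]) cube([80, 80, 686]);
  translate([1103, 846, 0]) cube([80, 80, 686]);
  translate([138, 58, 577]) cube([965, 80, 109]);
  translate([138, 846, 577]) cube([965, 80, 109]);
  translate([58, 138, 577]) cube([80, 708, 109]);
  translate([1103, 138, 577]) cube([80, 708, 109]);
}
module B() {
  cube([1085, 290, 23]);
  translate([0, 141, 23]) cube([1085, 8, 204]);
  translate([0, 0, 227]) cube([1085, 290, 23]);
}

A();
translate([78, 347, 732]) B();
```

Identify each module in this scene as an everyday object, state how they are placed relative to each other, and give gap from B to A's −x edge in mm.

A is a table. B is an I-beam. The I-beam is on top of the table, centred. The gap from the I-beam to the table's −x edge is 78 mm.

The I-beam's min-x is at 78; the table's min-x is 0; gap = 78 mm.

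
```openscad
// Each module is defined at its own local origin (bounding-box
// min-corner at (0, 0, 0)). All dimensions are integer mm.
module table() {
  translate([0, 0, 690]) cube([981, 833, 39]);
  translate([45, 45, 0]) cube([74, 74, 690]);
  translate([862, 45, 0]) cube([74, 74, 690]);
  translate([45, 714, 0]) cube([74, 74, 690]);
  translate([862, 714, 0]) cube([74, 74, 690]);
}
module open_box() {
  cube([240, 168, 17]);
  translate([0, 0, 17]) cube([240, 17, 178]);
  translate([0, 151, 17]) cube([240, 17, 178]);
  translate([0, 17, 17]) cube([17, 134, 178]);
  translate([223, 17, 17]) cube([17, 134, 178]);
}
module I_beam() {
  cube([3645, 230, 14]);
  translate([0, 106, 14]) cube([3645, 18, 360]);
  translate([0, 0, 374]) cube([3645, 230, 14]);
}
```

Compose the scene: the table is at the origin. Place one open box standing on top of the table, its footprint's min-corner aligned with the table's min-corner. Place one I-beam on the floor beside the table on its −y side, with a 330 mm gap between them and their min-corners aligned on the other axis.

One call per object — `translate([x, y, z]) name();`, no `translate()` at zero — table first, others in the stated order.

table();
translate([0, 0, 729]) open_box();
translate([0, -560, 0]) I_beam();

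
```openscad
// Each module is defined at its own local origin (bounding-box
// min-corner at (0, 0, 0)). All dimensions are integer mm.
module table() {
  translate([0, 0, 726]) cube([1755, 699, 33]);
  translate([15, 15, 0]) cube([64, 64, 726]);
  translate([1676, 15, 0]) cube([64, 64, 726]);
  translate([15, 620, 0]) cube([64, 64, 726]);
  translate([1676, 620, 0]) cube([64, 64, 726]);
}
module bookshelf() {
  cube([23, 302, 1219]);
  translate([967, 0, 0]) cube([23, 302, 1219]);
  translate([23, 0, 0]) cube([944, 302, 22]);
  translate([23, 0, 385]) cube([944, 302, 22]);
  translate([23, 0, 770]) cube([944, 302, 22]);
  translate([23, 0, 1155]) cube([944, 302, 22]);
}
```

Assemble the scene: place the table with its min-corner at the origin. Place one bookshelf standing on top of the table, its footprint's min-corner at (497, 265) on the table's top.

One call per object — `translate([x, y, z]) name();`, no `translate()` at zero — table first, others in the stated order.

table();
translate([497, 265, 759]) bookshelf();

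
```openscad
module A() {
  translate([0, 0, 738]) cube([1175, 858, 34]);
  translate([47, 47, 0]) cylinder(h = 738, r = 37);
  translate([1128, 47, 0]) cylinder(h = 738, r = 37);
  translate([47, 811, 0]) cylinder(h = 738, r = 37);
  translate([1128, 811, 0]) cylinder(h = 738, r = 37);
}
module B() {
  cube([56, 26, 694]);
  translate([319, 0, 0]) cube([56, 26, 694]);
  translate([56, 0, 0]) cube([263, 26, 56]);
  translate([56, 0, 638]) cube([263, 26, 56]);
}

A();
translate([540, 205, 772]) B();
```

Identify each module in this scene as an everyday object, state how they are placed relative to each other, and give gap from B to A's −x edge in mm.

A is a table. B is a picture frame. The picture frame is on top of the table. The gap from the picture frame to the table's −x edge is 540 mm.

The picture frame's min-x is at 540; the table's min-x is 0; gap = 540 mm.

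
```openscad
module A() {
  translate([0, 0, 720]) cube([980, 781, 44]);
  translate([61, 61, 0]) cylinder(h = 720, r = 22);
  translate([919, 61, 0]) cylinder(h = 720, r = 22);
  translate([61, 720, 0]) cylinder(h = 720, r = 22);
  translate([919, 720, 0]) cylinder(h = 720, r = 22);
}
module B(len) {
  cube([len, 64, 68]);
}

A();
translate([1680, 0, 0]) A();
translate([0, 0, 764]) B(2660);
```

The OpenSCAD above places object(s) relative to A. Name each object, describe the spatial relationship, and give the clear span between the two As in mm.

Second table starts at x = 1680; first ends at x = 980; clear span = 1680 − 980 = 700 mm.

A is a table. B is a beam. A beam spans the tops of two tables. The clear span between the two tables is 700 mm.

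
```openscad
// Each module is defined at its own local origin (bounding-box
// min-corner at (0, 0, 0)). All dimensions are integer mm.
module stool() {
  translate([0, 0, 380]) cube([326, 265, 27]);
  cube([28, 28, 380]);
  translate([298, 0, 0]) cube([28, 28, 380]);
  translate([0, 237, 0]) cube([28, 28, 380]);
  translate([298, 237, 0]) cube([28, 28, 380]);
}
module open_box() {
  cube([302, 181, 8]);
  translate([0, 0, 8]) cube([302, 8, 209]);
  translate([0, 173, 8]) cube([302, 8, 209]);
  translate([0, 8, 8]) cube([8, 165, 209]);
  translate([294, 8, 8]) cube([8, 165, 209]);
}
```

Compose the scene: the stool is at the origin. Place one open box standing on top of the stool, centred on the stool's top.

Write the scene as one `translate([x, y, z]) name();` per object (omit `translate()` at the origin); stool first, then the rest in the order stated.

stool();
translate([12, 42, 407]) open_box();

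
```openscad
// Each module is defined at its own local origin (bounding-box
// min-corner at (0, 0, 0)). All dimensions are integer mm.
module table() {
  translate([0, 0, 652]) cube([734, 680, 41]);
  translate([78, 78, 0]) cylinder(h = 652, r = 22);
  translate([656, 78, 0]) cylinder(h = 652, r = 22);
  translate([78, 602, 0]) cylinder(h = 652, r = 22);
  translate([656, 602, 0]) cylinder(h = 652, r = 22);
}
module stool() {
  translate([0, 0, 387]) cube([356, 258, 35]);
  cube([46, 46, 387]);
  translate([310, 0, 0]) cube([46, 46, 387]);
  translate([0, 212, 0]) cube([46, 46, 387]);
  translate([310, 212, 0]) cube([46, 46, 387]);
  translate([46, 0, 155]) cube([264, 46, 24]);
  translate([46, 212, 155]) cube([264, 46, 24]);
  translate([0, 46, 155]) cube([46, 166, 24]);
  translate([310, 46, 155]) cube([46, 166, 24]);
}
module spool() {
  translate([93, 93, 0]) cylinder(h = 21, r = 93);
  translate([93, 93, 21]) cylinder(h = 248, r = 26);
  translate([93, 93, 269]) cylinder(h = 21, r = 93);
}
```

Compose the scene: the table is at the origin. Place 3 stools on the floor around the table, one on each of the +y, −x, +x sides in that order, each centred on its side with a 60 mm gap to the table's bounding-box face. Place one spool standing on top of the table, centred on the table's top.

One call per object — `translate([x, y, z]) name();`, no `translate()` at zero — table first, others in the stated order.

table();
translate([189, 740, 0]) stool();
translate([-416, 211, 0]) stool();
translate([794, 211, 0]) stool();
translate([274, 247, 693]) spool();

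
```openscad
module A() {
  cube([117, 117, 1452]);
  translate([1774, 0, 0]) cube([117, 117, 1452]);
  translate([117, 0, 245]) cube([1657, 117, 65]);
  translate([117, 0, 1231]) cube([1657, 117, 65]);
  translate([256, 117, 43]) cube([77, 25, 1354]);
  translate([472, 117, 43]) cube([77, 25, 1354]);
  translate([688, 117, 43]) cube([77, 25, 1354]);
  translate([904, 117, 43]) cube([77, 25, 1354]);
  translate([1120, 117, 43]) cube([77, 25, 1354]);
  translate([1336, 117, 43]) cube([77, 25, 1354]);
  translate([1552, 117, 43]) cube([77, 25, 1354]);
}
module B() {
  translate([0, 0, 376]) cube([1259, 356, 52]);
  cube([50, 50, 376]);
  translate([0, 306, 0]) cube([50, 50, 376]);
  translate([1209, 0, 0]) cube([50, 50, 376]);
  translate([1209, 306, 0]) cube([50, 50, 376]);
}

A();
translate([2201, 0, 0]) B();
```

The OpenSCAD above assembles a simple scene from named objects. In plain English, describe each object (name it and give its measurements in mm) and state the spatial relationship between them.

A is a fence section. Two 117×117 mm posts, 1452 mm tall, stand on the floor with a clear span of 1657 mm between their inner faces. Two horizontal rails of 117×65 mm section span the gap between the posts with their undersides at z = 245 mm and z = 1231 mm, flush with the posts' −y face. 7 pickets, each 77 mm wide, 25 mm thick and 1354 mm tall, are fixed to the +y face of the rails with their bottoms at z = 43 mm, evenly spaced across the span with equal gaps (rounded down to the nearest mm) at the −x end and between each pair — any rounding remainder accumulates at the +x end.

B is a bench: a 1259×356 mm seat slab, 52 mm thick, top at z = 428 mm, on four 50×50 mm square legs flush with the seat corners and standing on z = 0.

The bench is on the floor beside the fence section on its +x side.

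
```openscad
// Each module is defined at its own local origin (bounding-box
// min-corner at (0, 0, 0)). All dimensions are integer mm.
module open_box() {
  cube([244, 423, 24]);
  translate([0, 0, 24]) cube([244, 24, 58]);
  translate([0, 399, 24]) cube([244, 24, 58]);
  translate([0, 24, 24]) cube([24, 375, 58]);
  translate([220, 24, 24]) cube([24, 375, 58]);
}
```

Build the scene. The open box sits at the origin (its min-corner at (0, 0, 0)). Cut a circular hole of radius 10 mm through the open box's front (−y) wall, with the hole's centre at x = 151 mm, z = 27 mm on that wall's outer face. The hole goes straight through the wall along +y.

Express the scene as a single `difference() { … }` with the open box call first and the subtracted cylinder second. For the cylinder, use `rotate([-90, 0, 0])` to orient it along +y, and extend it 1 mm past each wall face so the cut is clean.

difference() {
  open_box();
  translate([151, -1, 27]) rotate([-90, 0, 0]) cylinder(h = 26, r = 10);
}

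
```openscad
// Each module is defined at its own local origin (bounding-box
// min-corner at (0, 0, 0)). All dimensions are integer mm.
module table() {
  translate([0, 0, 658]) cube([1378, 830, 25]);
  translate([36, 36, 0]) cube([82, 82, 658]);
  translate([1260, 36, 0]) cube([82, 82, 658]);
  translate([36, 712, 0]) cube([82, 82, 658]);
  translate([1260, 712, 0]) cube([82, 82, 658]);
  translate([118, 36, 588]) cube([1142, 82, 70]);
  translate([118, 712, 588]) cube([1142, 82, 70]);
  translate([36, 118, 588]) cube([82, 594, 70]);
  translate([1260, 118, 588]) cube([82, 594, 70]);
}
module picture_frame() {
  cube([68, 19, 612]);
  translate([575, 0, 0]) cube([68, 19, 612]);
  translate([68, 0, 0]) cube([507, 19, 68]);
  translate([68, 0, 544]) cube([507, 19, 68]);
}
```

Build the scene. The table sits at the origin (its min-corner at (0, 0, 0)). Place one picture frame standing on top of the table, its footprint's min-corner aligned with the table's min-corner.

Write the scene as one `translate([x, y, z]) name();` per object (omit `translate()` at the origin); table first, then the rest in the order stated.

table();
translate([0, 0, 683]) picture_frame();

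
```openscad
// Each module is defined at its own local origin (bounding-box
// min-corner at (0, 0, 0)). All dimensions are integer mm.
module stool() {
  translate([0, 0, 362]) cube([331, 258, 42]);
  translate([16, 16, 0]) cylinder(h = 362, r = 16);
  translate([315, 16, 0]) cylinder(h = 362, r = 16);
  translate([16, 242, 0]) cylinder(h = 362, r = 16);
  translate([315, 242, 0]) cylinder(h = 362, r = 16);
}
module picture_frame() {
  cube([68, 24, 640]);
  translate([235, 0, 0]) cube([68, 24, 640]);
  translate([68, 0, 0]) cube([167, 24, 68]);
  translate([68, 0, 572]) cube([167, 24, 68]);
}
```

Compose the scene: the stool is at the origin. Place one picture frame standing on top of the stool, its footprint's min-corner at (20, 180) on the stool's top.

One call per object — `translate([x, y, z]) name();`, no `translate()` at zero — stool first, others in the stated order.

stool();
translate([20, 180, 404]) picture_frame();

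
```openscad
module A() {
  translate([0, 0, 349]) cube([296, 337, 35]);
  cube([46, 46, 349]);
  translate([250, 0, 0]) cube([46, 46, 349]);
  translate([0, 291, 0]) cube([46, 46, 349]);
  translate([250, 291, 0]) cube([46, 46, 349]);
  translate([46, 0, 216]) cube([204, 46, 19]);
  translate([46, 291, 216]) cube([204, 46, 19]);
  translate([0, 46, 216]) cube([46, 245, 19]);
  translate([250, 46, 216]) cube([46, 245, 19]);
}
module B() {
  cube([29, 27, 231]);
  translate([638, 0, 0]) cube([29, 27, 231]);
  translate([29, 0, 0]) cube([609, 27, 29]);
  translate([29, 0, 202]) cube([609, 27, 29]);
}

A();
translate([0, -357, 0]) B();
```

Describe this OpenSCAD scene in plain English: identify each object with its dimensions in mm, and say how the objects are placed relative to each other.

A is a simple wooden stool: a rectangular seat 296 mm (x) by 337 mm (y), 35 mm thick, top face at z = 384 mm, on four square legs, each 46×46 mm in cross-section. The legs rest on z = 0, each flush with a corner of the seat. Four stretchers, 46 mm wide and 19 mm tall, connect adjacent legs with their undersides at z = 216 mm, each running between the inner faces of the legs it joins and aligned with the legs' outer faces on the other axis.

B is a rectangular picture frame lying in the x–z plane (depth along y). The opening is 609 mm wide (x) by 173 mm tall (z), surrounded by a border 29 mm wide on all four sides. The frame is 27 mm deep and is made of two full-height vertical stiles with two horizontal rails fitted between them.

The picture frame is on the floor beside the stool on its −y side.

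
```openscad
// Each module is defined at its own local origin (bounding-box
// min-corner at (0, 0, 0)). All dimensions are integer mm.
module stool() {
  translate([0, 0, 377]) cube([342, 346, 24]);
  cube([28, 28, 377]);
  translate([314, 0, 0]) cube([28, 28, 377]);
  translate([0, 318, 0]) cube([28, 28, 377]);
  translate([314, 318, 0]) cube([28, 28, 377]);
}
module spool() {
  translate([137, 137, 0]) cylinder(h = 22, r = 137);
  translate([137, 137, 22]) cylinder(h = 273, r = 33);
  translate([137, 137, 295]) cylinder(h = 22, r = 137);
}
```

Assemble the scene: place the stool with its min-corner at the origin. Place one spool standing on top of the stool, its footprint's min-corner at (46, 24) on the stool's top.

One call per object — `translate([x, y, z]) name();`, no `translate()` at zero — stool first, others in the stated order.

stool();
translate([46, 24, 401]) spool();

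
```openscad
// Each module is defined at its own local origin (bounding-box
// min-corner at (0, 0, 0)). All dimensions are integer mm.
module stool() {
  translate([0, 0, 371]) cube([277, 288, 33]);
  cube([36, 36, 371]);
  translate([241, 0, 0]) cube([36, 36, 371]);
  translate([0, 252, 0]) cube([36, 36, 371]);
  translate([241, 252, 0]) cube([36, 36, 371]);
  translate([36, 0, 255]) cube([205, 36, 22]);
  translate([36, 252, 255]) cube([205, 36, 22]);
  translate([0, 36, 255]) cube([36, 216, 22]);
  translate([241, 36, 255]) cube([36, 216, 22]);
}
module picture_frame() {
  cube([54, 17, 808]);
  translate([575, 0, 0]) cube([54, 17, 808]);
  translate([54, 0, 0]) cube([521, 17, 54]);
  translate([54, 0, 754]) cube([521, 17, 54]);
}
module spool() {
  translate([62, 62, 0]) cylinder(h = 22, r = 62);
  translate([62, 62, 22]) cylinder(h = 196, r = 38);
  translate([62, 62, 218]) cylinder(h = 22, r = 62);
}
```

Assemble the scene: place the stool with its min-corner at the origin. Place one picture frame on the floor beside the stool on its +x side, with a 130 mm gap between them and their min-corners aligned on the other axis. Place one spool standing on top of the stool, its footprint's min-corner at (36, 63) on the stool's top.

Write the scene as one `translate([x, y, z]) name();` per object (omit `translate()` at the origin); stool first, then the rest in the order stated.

stool();
translate([407, 0, 0]) picture_frame();
translate([36, 63, 404]) spool();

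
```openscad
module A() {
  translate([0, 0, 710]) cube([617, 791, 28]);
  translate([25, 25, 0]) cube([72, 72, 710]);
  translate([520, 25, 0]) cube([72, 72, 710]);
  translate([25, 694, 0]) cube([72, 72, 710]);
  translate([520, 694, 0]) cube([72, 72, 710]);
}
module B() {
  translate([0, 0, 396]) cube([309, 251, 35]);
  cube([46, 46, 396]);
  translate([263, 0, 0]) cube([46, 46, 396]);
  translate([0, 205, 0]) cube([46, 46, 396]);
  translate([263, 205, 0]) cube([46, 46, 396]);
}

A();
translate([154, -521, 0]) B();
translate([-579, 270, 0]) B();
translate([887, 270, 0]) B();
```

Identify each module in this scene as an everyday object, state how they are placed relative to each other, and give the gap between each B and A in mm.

Each stool's nearest face is 270 mm from the table's bounding box.

A is a table. B is a stool. Three stools sit around the table at the −y, −x, +x sides. The gap between each stool and the table is 270 mm.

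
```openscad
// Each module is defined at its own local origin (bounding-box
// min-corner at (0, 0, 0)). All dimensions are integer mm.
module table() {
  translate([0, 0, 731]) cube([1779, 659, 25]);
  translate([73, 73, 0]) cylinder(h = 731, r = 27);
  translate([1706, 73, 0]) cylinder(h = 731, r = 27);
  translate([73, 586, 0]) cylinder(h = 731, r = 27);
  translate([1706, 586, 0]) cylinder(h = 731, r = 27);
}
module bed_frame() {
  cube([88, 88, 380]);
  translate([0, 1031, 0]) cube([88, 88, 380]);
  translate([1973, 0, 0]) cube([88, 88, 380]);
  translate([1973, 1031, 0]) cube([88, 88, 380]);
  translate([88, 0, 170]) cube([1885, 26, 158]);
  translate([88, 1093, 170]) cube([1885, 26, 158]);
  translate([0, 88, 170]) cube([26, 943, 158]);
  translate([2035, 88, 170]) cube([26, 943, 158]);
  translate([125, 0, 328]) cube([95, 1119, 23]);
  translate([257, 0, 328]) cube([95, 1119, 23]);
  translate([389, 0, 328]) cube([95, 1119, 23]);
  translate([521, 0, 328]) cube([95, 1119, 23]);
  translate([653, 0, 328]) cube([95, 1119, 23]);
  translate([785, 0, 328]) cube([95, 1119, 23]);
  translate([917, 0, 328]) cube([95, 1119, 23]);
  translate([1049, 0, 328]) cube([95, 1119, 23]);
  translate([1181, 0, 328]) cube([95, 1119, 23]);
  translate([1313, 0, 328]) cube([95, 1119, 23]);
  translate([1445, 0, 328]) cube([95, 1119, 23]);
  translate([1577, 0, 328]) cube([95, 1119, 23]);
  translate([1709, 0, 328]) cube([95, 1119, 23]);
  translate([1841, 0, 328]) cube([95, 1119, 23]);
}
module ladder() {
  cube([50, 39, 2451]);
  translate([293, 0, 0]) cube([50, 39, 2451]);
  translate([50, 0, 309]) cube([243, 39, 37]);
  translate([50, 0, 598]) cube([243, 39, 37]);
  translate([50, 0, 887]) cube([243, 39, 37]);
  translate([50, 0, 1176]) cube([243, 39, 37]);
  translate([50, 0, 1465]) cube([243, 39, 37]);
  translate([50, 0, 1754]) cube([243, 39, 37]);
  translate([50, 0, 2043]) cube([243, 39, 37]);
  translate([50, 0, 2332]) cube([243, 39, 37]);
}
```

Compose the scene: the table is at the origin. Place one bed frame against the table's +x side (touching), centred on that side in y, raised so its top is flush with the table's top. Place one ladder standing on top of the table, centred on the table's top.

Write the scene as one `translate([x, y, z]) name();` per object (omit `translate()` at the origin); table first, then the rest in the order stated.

table();
translate([1779, -230, 376]) bed_frame();
translate([718, 310, 756]) ladder();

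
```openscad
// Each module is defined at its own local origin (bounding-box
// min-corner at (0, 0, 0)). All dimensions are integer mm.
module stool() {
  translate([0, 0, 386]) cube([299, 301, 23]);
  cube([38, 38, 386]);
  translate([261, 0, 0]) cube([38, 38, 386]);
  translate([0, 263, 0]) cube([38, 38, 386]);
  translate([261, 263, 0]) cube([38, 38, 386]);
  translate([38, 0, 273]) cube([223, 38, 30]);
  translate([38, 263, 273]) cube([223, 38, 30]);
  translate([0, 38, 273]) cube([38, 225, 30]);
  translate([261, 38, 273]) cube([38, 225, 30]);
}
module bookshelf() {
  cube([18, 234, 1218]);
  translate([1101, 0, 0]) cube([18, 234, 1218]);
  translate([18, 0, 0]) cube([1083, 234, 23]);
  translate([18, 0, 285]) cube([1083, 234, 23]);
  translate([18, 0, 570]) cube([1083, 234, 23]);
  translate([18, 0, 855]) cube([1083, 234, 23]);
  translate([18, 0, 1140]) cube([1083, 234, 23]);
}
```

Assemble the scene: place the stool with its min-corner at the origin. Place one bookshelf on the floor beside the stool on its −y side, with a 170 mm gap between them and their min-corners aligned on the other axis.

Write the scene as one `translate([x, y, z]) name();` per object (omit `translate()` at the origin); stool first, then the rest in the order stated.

stool();
translate([0, -404, 0]) bookshelf();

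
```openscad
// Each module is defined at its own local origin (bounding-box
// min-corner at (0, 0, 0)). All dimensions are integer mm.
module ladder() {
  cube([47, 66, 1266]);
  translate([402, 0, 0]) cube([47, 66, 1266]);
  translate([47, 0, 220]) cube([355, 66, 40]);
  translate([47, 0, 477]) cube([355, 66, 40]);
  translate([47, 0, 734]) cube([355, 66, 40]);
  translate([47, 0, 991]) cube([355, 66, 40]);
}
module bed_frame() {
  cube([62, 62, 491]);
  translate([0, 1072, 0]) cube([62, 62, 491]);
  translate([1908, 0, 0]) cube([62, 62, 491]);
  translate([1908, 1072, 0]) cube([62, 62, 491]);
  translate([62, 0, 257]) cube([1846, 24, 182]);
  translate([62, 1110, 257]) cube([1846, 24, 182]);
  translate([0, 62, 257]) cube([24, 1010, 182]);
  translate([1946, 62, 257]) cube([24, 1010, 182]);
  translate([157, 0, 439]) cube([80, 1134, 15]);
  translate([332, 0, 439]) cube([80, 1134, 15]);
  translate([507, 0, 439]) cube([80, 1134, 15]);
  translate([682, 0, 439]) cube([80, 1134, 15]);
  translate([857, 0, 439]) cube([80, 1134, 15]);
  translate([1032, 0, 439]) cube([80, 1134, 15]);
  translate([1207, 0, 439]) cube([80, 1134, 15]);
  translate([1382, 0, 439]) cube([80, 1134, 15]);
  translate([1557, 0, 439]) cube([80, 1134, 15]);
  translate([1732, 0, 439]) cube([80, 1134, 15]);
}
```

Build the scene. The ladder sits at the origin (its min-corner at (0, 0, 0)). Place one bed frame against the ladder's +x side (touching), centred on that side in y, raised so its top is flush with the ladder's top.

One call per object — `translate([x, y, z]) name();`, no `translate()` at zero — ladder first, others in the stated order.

ladder();
translate([449, -534, 775]) bed_frame();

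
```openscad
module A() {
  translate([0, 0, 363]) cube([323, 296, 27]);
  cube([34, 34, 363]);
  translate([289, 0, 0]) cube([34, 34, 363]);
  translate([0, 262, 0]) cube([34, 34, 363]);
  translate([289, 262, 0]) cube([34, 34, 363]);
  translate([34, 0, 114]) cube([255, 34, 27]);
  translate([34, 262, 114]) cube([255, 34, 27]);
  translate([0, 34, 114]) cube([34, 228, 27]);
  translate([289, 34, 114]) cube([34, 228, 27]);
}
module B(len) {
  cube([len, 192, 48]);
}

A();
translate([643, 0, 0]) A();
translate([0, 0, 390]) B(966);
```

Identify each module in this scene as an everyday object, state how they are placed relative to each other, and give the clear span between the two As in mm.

A is a stool. B is a beam. A beam spans the tops of two stools. The clear span between the two stools is 320 mm.

Second stool starts at x = 643; first ends at x = 323; clear span = 643 − 323 = 320 mm.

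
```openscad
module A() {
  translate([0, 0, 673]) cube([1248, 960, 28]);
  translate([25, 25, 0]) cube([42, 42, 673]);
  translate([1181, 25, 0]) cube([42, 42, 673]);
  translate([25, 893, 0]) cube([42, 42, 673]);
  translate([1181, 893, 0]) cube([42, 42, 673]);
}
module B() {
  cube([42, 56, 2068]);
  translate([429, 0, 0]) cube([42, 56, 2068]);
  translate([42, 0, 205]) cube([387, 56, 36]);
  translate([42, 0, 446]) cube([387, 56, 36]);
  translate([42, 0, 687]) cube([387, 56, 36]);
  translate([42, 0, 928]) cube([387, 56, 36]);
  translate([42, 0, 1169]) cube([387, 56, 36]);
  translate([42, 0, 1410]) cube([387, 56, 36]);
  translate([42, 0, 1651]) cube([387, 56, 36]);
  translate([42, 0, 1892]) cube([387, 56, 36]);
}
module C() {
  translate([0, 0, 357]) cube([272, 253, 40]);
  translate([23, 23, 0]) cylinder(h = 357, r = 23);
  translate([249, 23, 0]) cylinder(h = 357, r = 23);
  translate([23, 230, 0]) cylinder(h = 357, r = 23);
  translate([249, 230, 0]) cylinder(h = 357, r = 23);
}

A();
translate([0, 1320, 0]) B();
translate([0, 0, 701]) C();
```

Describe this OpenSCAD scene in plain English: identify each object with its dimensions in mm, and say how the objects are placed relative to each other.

A is a table with a 1248×960 mm rectangular top, 28 mm thick, top surface at z = 701 mm, supported by four 42×42 mm square legs, each inset 25 mm from the nearest pair of top edges, running from the floor.

B is a wooden ladder with two side rails of 42×56 mm section and 2068 mm height, set 471 mm apart overall. Between them run 8 rectangular rungs (56 mm deep, 36 mm thick), front faces flush with the rails' −y face. The bottom of the first rung is 205 mm above the floor and each subsequent rung is 241 mm higher than the one below.

C is a four-legged stool. The seat is a 272×253×40 mm slab whose top surface is at z = 397 mm; four round legs, each 46 mm in diameter, run from the floor (z = 0) to the underside of the seat, each leg's axis is inset half a diameter from the nearest pair of seat edges (so the leg's bounding box is flush with the corner).

The ladder is on the floor beside the table on its +y side. The stool is on top of the table.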